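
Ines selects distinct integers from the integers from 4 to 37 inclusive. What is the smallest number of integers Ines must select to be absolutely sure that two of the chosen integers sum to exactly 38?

20

A set avoiding the sum 38 can contain at most one of each pair {x, 38−x}, plus the 4 elements whose complement lies outside the range or equal to its own complement.
The integers 19, …, 37 (19 of them) are such a set: any two sum to at least 19+20 = 39 > 38.
Any 20th integer completes one of the 15 pairs, so 20 choices force a sum of 38.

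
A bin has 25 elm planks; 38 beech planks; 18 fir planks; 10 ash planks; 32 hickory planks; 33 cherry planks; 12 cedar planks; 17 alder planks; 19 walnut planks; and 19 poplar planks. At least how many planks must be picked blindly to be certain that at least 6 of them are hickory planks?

In the worst case for collecting hickory planks, every non-hickory plank comes out first.
There are 25 + 38 + 18 + 10 + 33 + 12 + 17 + 19 + 19 = 191 non-hickory planks altogether.
After those, each further plank must be hickory, so 191 + 6 = 197 draws guarantee 6 hickory planks.

197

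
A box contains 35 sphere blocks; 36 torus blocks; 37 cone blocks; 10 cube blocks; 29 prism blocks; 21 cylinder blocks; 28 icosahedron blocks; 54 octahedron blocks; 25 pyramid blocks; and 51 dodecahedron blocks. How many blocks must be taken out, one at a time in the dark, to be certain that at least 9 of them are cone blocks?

298

In the worst case for collecting cone blocks, every non-cone block comes out first.
There are 35 + 36 + 10 + 29 + 21 + 28 + 54 + 25 + 51 = 289 non-cone blocks altogether.
After those, each further block must be cone, so 289 + 9 = 298 draws guarantee 9 cone blocks.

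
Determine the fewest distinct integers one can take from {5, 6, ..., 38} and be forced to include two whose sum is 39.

20

Group the elements by complementary pair {x, 39−x}: {5,34}, {6,33}, {7,32}, …, giving 15 two-element pairs and 4 integers whose partner 39−x falls outside [5,38].
Treating each of those 19 groups as a pigeonhole, one can pick one integer per group — 19 integers — with no two summing to 39.
The 20th integer lands in an occupied pair, forcing a sum of 39.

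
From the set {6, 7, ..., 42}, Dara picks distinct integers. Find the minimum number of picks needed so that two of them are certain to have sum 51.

21

Group the elements by complementary pair {x, 51−x}: {9,42}, {10,41}, {11,40}, …, giving 17 two-element pairs and 3 integers whose partner 51−x falls outside [6,42].
Pigeonhole: treating each of those 20 groups as a pigeonhole, one can pick one integer per group — 20 integers — with no two summing to 51.
The 21st integer lands in an occupied pair, forcing a sum of 51.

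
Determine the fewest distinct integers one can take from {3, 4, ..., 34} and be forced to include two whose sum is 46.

22

Group the elements by complementary pair {x, 46−x}: {12,34}, {13,33}, {14,32}, …, giving 11 two-element pairs, the single value 23 (it cannot pair with itself since the integers are distinct), and 9 integers whose partner 46−x falls outside [3,34].
Treating each of those 21 groups as a pigeonhole, one can pick one integer per group — 21 integers — with no two summing to 46.
The 22nd integer lands in an occupied pair, forcing a sum of 46.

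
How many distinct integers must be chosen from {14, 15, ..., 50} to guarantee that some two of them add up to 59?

A set avoiding the sum 59 can contain at most one of each pair {x, 59−x}, plus the 5 elements whose complement lies outside the range.
The integers 30, …, 50 (21 of them) are such a set: any two sum to at least 30+31 = 61 > 59.
By the pigeonhole principle, any 22nd integer completes one of the 16 pairs, so 22 choices force a sum of 59.

22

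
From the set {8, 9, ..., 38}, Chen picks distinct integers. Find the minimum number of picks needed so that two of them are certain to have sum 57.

A set avoiding the sum 57 can contain at most one of each pair {x, 57−x}, plus the 11 elements whose complement lies outside the range.
The integers 8, …, 28 (21 of them) are such a set: any two sum to at least 8+9 = 17 and at most 27+28 = 55 < 57.
By pigeonhole, any 22nd integer completes one of the 10 pairs, so 22 choices force a sum of 57.

22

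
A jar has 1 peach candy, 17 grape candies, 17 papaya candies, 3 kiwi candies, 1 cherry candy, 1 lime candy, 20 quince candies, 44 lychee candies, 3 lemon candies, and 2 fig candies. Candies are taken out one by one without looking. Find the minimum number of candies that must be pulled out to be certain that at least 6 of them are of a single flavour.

32

An adversary could hand out at most 5 candies per flavour (6 flavours run out sooner): 1 + 5 + 5 + 3 + 1 + 1 + 5 + 5 + 3 + 2 = 31 candies and still no flavour has 6.
One more candy lands in a flavour already at 5, so 32 draws are enough and 31 are not.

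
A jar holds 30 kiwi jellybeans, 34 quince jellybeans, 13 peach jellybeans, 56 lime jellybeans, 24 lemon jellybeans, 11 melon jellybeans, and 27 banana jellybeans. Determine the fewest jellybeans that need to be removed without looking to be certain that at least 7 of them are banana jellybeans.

175

In the worst case for collecting banana jellybeans, every non-banana jellybean comes out first.
There are 30 + 34 + 13 + 56 + 24 + 11 = 168 non-banana jellybeans altogether.
After those, each further jellybean must be banana, so 168 + 7 = 175 draws guarantee 7 banana jellybeans.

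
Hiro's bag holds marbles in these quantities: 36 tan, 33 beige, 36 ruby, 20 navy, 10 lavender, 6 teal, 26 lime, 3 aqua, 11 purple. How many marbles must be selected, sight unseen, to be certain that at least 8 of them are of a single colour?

Put each drawn marble into a box by colour. The largest draw with every box below 8 takes min(count, 7) from each colour; colours with fewer than 7 contribute all they have.
Σ min(cᵢ, 7) = 7 + 7 + 7 + 7 + 7 + 6 + 7 + 3 + 7 = 58.
Draw number 58 + 1 = 59 must push one box to 8.

59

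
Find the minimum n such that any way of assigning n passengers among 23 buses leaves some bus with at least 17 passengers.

369

With 368 passengers one could put exactly 16 in each of the 23 buses, and no bus would reach 17.
One more passenger must land in a bus that already has 16, giving it 17.
So 23 × 16 + 1 = 369 passengers are required.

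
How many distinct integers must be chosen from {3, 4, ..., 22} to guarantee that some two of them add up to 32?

Two chosen integers sum to 32 exactly when both halves of some pair {x, 32−x} with 10 ≤ x ≤ 32−x ≤ 22 are chosen — 6 such pairs.
The remaining 8 elements (those with no distinct partner in range) can never complete a 32-sum, so the worst case takes all of them and one from each pair: 8 + 6 = 14.
By pigeonhole, the 15th integer has to be the second member of some pair, so 14 + 1 = 15.

15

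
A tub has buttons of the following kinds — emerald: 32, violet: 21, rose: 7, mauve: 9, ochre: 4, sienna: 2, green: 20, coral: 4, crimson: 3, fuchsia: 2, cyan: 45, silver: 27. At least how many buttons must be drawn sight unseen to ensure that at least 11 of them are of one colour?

82

The 12 colours are the holes; the buttons drawn are the pigeons.
To avoid 11 of any one colour, the worst case takes at most 10 of each colour, or every button of a colour that has fewer than 10.
That gives 10 + 10 + 7 + 9 + 4 + 2 + 10 + 4 + 3 + 2 + 10 + 10 = 81 buttons with no colour reaching 11.
The next button forces some colour to 11, so 81 + 1 = 82.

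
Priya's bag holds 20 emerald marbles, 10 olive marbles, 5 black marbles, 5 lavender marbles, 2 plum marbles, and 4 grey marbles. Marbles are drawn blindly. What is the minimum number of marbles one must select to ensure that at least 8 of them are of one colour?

Pigeonhole: put each drawn marble into a box by colour. The largest draw with every box below 8 takes min(count, 7) from each colour; colours with fewer than 7 contribute all they have.
Σ min(cᵢ, 7) = 7 + 7 + 5 + 5 + 2 + 4 = 30.
Draw number 30 + 1 = 31 must push one box to 8.

31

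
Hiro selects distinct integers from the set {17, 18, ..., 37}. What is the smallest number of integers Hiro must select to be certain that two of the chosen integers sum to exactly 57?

13

Group the elements by complementary pair {x, 57−x}: {20,37}, {21,36}, {22,35}, …, giving 9 two-element pairs and 3 integers whose partner 57−x falls outside [17,37].
Pigeonhole: treating each of those 12 groups as a pigeonhole, one can pick one integer per group — 12 integers — with no two summing to 57.
The 13th integer lands in an occupied pair, forcing a sum of 57.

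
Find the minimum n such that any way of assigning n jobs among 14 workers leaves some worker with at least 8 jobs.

99

With 98 jobs one could put exactly 7 in each of the 14 workers, and no worker would reach 8.
By the pigeonhole principle, one more job must land in a worker that already has 7, giving it 8.
So 14 × 7 + 1 = 99 jobs are required.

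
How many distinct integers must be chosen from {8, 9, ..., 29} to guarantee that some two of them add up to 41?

Group the elements by complementary pair {x, 41−x}: {12,29}, {13,28}, {14,27}, …, giving 9 two-element pairs and 4 integers whose partner 41−x falls outside [8,29].
By pigeonhole, treating each of those 13 groups as a pigeonhole, one can pick one integer per group — 13 integers — with no two summing to 41.
The 14th integer lands in an occupied pair, forcing a sum of 41.

14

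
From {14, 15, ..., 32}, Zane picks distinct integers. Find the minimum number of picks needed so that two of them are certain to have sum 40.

14

Group the elements by complementary pair {x, 40−x}: {14,26}, {15,25}, {16,24}, …, giving 6 two-element pairs, the single value 20 (it cannot pair with itself since the integers are distinct), and 6 integers whose partner 40−x falls outside [14,32].
Treating each of those 13 groups as a pigeonhole, one can pick one integer per group — 13 integers — with no two summing to 40.
The 14th integer lands in an occupied pair, forcing a sum of 40.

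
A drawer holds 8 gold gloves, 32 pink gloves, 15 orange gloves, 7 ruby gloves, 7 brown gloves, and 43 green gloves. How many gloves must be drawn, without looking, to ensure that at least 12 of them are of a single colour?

56

An adversary could hand out at most 11 gloves per colour (gold, ruby, brown run out sooner): 8 + 11 + 11 + 7 + 7 + 11 = 55 gloves and still no colour has 12.
By pigeonhole, one more glove lands in a colour already at 11, so 56 draws are enough and 55 are not.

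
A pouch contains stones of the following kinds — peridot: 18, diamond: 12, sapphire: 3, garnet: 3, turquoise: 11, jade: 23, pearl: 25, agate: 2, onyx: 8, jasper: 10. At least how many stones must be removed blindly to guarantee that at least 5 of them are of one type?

Put each drawn stone into a box by type. The largest draw with every box below 5 takes min(count, 4) from each type; types with fewer than 4 contribute all they have.
Σ min(cᵢ, 4) = 4 + 4 + 3 + 3 + 4 + 4 + 4 + 2 + 4 + 4 = 36.
Draw number 36 + 1 = 37 must push one box to 5.

37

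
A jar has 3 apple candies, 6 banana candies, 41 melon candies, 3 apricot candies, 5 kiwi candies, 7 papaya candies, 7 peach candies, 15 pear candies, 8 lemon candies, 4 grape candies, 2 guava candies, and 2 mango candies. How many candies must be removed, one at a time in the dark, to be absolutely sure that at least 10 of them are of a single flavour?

An adversary could hand out at most 9 candies per flavour (10 flavours run out sooner): 3 + 6 + 9 + 3 + 5 + 7 + 7 + 9 + 8 + 4 + 2 + 2 = 65 candies and still no flavour has 10.
One more candy lands in a flavour already at 9, so 66 draws are enough and 65 are not.

66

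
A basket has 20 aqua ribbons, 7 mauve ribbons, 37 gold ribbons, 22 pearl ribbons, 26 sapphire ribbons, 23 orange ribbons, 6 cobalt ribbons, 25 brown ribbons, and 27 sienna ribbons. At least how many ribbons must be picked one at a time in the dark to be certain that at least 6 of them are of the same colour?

46

Put each drawn ribbon into a box by colour. The largest draw with every box below 6 takes min(count, 5) from each colour.
Σ min(cᵢ, 5) = 5 + 5 + 5 + 5 + 5 + 5 + 5 + 5 + 5 = 45.
Draw number 45 + 1 = 46 must push one box to 6.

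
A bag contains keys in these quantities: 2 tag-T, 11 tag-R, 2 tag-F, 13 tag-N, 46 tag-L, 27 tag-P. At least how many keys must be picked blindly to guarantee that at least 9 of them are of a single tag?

37

By pigeonhole, the 6 tags are the holes; the keys drawn are the pigeons.
To avoid 9 of any one tag, the worst case takes at most 8 of each tag, or every key of a tag that has fewer than 8.
That gives 2 + 8 + 2 + 8 + 8 + 8 = 36 keys with no tag reaching 9.
The next key forces some tag to 9, so 36 + 1 = 37.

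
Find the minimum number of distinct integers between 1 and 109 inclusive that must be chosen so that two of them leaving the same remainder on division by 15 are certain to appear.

16

By pigeonhole, the 15 residue classes mod 15 are the pigeonholes.
With 15 integers one could put 1 in each residue class and have no class reach 2.
The 16th integer pushes some class to 2, so 15·1 + 1 = 16.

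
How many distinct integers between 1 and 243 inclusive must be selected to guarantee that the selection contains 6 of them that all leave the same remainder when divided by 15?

The 15 residue classes mod 15 are the pigeonholes.
With 75 integers one could put 5 in each residue class and have no class reach 6.
The 76th integer pushes some class to 6, so 15·5 + 1 = 76.

76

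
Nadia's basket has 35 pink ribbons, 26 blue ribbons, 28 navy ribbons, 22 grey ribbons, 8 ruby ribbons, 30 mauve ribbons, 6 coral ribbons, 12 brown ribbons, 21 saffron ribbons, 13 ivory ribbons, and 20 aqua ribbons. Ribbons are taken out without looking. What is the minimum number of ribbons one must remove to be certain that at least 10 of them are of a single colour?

By pigeonhole, the 11 colours are the holes; the ribbons drawn are the pigeons.
To avoid 10 of any one colour, the worst case takes at most 9 of each colour, or every ribbon of a colour that has fewer than 9.
That gives 9 + 9 + 9 + 9 + 8 + 9 + 6 + 9 + 9 + 9 + 9 = 95 ribbons with no colour reaching 10.
The next ribbon forces some colour to 10, so 95 + 1 = 96.

96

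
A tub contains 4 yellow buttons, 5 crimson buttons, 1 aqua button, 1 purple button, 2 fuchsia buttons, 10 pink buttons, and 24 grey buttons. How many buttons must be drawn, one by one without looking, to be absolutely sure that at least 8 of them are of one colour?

An adversary could hand out at most 7 buttons per colour (5 colours run out sooner): 4 + 5 + 1 + 1 + 2 + 7 + 7 = 27 buttons and still no colour has 8.
One more button lands in a colour already at 7, so 28 draws are enough and 27 are not.

28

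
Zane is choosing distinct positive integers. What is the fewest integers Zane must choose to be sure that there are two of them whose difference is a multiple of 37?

38

Integers whose pairwise differences are multiples of 37 are exactly those sharing a remainder mod 37. By the pigeonhole principle, the 37 residue classes mod 37 are the pigeonholes.
With 37 integers one could put 1 in each residue class and have no class reach 2.
The 38th integer pushes some class to 2, so 37·1 + 1 = 38.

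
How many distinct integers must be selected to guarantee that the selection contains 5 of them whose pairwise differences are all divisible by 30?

121

Integers whose pairwise differences are multiples of 30 are exactly those sharing a remainder mod 30. The 30 residue classes mod 30 are the pigeonholes.
With 120 integers one could put 4 in each residue class and have no class reach 5.
The 121st integer pushes some class to 5, so 30·4 + 1 = 121.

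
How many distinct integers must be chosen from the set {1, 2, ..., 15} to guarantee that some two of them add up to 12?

Group the elements by complementary pair {x, 12−x}: {1,11}, {2,10}, {3,9}, …, giving 5 two-element pairs, the single value 6 (it cannot pair with itself since the integers are distinct), and 4 integers whose partner 12−x falls outside [1,15].
Treating each of those 10 groups as a pigeonhole, one can pick one integer per group — 10 integers — with no two summing to 12.
The 11th integer lands in an occupied pair, forcing a sum of 12.

11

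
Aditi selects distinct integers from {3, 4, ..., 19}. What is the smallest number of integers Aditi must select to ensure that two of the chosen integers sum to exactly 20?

Group the elements by complementary pair {x, 20−x}: {3,17}, {4,16}, {5,15}, …, giving 7 two-element pairs; the single value 10 (it cannot pair with itself since the integers are distinct); and 2 integers whose partner 20−x falls outside [3,19].
By the pigeonhole principle, treating each of those 10 groups as a pigeonhole, one can pick one integer per group — 10 integers — with no two summing to 20.
The 11th integer lands in an occupied pair, forcing a sum of 20.

11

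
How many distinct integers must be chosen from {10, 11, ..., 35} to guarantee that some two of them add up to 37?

18

A set avoiding the sum 37 can contain at most one of each pair {x, 37−x}, plus the 8 elements whose complement lies outside the range.
The integers 19, …, 35 (17 of them) are such a set: any two sum to at least 19+20 = 39 > 37.
Any 18th integer completes one of the 9 pairs, so 18 choices force a sum of 37.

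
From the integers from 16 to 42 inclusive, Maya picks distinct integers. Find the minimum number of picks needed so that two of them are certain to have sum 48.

A set avoiding the sum 48 can contain at most one of each pair {x, 48−x}, plus the 11 elements whose complement lies outside the range or equal to its own complement.
The integers 24, …, 42 (19 of them) are such a set: any two sum to at least 24+25 = 49 > 48.
Pigeonhole: any 20th integer completes one of the 8 pairs, so 20 choices force a sum of 48.

20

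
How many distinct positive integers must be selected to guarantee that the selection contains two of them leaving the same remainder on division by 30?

31

By pigeonhole, the 30 residue classes mod 30 are the pigeonholes.
With 30 integers one could put 1 in each residue class and have no class reach 2.
The 31st integer pushes some class to 2, so 30·1 + 1 = 31.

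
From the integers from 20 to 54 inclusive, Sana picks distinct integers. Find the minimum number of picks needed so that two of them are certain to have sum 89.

26

Two chosen integers sum to 89 exactly when both halves of some pair {x, 89−x} with 35 ≤ x ≤ 89−x ≤ 54 are chosen — 10 such pairs.
The remaining 15 elements (those with no distinct partner in range) can never complete a 89-sum, so the worst case takes all of them and one from each pair: 15 + 10 = 25.
The 26th integer has to be the second member of some pair, so 25 + 1 = 26.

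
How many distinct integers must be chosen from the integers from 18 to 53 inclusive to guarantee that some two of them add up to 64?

Group the elements by complementary pair {x, 64−x}: {18,46}, {19,45}, {20,44}, …, giving 14 two-element pairs, the single value 32 (it cannot pair with itself since the integers are distinct), and 7 integers whose partner 64−x falls outside [18,53].
Treating each of those 22 groups as a pigeonhole, one can pick one integer per group — 22 integers — with no two summing to 64.
The 23rd integer lands in an occupied pair, forcing a sum of 64.

23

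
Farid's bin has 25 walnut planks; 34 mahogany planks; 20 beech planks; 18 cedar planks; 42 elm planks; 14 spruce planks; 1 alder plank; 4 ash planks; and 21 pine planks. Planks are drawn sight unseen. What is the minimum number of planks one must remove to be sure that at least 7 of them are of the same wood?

48

The 9 woods are the holes; the planks drawn are the pigeons.
To avoid 7 of any one wood, the worst case takes at most 6 of each wood, or every plank of a wood that has fewer than 6.
That gives 6 + 6 + 6 + 6 + 6 + 6 + 1 + 4 + 6 = 47 planks with no wood reaching 7.
The next plank forces some wood to 7, so 47 + 1 = 48.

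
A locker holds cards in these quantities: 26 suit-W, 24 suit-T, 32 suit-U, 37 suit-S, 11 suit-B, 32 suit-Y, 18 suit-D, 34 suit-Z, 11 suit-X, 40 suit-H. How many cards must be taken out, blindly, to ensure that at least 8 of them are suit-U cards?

241

In the worst case for collecting suit-U cards, every non-suit-U card comes out first.
There are 26 + 24 + 37 + 11 + 32 + 18 + 34 + 11 + 40 = 233 non-suit-U cards altogether.
After those, each further card must be suit-U, so 233 + 8 = 241 draws guarantee 8 suit-U cards.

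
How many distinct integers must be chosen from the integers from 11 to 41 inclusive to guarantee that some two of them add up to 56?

19

Group the elements by complementary pair {x, 56−x}: {15,41}, {16,40}, {17,39}, …, giving 13 two-element pairs; the single value 28 (it cannot pair with itself since the integers are distinct); and 4 integers whose partner 56−x falls outside [11,41].
Treating each of those 18 groups as a pigeonhole, one can pick one integer per group — 18 integers — with no two summing to 56.
The 19th integer lands in an occupied pair, forcing a sum of 56.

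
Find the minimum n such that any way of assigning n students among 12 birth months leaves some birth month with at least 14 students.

With 156 students one could put exactly 13 in each of the 12 birth months, and no birth month would reach 14.
By the pigeonhole principle, one more student must land in a birth month that already has 13, giving it 14.
So 12 × 13 + 1 = 157 students are required.

157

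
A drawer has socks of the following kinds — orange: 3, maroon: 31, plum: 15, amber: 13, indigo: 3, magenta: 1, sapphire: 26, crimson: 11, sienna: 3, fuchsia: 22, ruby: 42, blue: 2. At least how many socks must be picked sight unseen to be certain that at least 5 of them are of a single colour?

41

An adversary could hand out at most 4 socks per colour (5 colours run out sooner): 3 + 4 + 4 + 4 + 3 + 1 + 4 + 4 + 3 + 4 + 4 + 2 = 40 socks and still no colour has 5.
By pigeonhole, one more sock lands in a colour already at 4, so 41 draws are enough and 40 are not.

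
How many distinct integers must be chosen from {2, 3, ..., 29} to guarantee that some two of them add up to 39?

19

Group the elements by complementary pair {x, 39−x}: {10,29}, {11,28}, {12,27}, …, giving 10 two-element pairs and 8 integers whose partner 39−x falls outside [2,29].
Treating each of those 18 groups as a pigeonhole, one can pick one integer per group — 18 integers — with no two summing to 39.
The 19th integer lands in an occupied pair, forcing a sum of 39.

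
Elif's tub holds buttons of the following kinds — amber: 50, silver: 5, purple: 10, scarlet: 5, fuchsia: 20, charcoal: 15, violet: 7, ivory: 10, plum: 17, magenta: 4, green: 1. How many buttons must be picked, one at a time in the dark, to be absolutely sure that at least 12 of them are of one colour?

An adversary could hand out at most 11 buttons per colour (7 colours run out sooner): 11 + 5 + 10 + 5 + 11 + 11 + 7 + 10 + 11 + 4 + 1 = 86 buttons and still no colour has 12.
One more button lands in a colour already at 11, so 87 draws are enough and 86 are not.

87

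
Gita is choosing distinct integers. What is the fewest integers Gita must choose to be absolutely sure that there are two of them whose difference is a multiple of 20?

21

Integers whose pairwise differences are multiples of 20 are exactly those sharing a remainder mod 20. Pigeonhole: the 20 residue classes mod 20 are the pigeonholes.
With 20 integers one could put 1 in each residue class and have no class reach 2.
The 21st integer pushes some class to 2, so 20·1 + 1 = 21.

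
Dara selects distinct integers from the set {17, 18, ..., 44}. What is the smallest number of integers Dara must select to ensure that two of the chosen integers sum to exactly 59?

16

Group the elements by complementary pair {x, 59−x}: {17,42}, {18,41}, {19,40}, …, giving 13 two-element pairs and 2 integers whose partner 59−x falls outside [17,44].
Treating each of those 15 groups as a pigeonhole, one can pick one integer per group — 15 integers — with no two summing to 59.
The 16th integer lands in an occupied pair, forcing a sum of 59.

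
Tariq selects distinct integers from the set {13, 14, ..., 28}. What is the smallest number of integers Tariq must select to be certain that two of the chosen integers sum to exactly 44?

A set avoiding the sum 44 can contain at most one of each pair {x, 44−x}, plus the 4 elements whose complement lies outside the range or equal to its own complement.
The integers 13, …, 22 (10 of them) are such a set: any two sum to at least 13+14 = 27 and at most 21+22 = 43 < 44.
By the pigeonhole principle, any 11th integer completes one of the 6 pairs, so 11 choices force a sum of 44.

11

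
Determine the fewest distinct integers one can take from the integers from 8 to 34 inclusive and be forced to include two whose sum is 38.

17

Group the elements by complementary pair {x, 38−x}: {8,30}, {9,29}, {10,28}, …, giving 11 two-element pairs, the single value 19 (it cannot pair with itself since the integers are distinct), and 4 integers whose partner 38−x falls outside [8,34].
Treating each of those 16 groups as a pigeonhole, one can pick one integer per group — 16 integers — with no two summing to 38.
The 17th integer lands in an occupied pair, forcing a sum of 38.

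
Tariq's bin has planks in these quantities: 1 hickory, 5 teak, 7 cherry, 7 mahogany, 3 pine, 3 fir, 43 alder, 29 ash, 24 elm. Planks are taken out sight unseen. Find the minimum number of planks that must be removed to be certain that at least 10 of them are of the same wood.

54

The 9 woods are the holes; the planks drawn are the pigeons.
To avoid 10 of any one wood, the worst case takes at most 9 of each wood, or every plank of a wood that has fewer than 9.
That gives 1 + 5 + 7 + 7 + 3 + 3 + 9 + 9 + 9 = 53 planks with no wood reaching 10.
The next plank forces some wood to 10, so 53 + 1 = 54.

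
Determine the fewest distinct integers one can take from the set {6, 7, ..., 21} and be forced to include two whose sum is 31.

11

Two chosen integers sum to 31 exactly when both halves of some pair {x, 31−x} with 10 ≤ x ≤ 31−x ≤ 21 are chosen — 6 such pairs.
The remaining 4 elements (those with no distinct partner in range) can never complete a 31-sum, so the worst case takes all of them and one from each pair: 4 + 6 = 10.
The 11th integer has to be the second member of some pair, so 10 + 1 = 11.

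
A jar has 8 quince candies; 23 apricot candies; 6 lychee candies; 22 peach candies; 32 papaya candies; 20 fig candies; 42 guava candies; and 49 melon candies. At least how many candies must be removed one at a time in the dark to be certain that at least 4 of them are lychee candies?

200

In the worst case for collecting lychee candies, every non-lychee candy comes out first.
There are 8 + 23 + 22 + 32 + 20 + 42 + 49 = 196 non-lychee candies altogether.
After those, each further candy must be lychee, so 196 + 4 = 200 draws guarantee 4 lychee candies.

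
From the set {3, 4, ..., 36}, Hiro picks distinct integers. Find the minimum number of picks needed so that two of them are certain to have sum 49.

23

A set avoiding the sum 49 can contain at most one of each pair {x, 49−x}, plus the 10 elements whose complement lies outside the range.
The integers 3, …, 24 (22 of them) are such a set: any two sum to at least 3+4 = 7 and at most 23+24 = 47 < 49.
By the pigeonhole principle, any 23rd integer completes one of the 12 pairs, so 23 choices force a sum of 49.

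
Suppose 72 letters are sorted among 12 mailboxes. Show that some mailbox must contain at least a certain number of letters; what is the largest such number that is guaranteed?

6

The 12 mailboxes are the holes and the 72 letters are the pigeons.
If every mailbox held at most 5 letters, the total would be at most 12 × 5 = 60, which is less than 72.
So some mailbox holds at least ⌈72/12⌉ = 6 letters.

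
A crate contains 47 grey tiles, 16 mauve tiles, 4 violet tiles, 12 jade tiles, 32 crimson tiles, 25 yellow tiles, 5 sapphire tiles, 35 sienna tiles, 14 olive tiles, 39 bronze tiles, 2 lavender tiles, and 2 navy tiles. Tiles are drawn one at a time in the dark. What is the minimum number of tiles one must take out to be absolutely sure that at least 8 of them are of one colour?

Put each drawn tile into a box by colour. The largest draw with every box below 8 takes min(count, 7) from each colour; colours with fewer than 7 contribute all they have.
Σ min(cᵢ, 7) = 7 + 7 + 4 + 7 + 7 + 7 + 5 + 7 + 7 + 7 + 2 + 2 = 69.
Draw number 69 + 1 = 70 must push one box to 8.

70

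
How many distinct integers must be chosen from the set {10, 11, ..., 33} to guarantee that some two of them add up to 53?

Group the elements by complementary pair {x, 53−x}: {20,33}, {21,32}, {22,31}, …, giving 7 two-element pairs and 10 integers whose partner 53−x falls outside [10,33].
Treating each of those 17 groups as a pigeonhole, one can pick one integer per group — 17 integers — with no two summing to 53.
The 18th integer lands in an occupied pair, forcing a sum of 53.

18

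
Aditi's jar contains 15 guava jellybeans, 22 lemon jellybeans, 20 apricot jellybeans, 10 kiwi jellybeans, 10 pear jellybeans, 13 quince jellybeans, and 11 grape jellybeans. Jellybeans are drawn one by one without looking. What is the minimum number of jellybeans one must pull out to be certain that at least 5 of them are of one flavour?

29

The 7 flavours are the holes; the jellybeans drawn are the pigeons.
To avoid 5 of any one flavour, the worst case takes at most 4 of each flavour.
That gives 4 + 4 + 4 + 4 + 4 + 4 + 4 = 28 jellybeans with no flavour reaching 5.
The next jellybean forces some flavour to 5, so 28 + 1 = 29.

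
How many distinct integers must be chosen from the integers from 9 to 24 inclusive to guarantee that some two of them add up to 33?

Two chosen integers sum to 33 exactly when both halves of some pair {x, 33−x} with 9 ≤ x ≤ 33−x ≤ 24 are chosen — 8 such pairs.
Every element belongs to one of those pairs, so the worst case picks one from each: 8 integers.
The 9th integer has to be the second member of some pair, so 8 + 1 = 9.

9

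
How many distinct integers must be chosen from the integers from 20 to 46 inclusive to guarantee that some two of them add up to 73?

A set avoiding the sum 73 can contain at most one of each pair {x, 73−x}, plus the 7 elements whose complement lies outside the range.
The integers 20, …, 36 (17 of them) are such a set: any two sum to at least 20+21 = 41 and at most 35+36 = 71 < 73.
Pigeonhole: any 18th integer completes one of the 10 pairs, so 18 choices force a sum of 73.

18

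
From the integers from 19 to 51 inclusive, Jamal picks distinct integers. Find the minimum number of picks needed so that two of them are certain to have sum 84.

A set avoiding the sum 84 can contain at most one of each pair {x, 84−x}, plus the 15 elements whose complement lies outside the range or equal to its own complement.
The integers 19, …, 42 (24 of them) are such a set: any two sum to at least 19+20 = 39 and at most 41+42 = 83 < 84.
Any 25th integer completes one of the 9 pairs, so 25 choices force a sum of 84.

25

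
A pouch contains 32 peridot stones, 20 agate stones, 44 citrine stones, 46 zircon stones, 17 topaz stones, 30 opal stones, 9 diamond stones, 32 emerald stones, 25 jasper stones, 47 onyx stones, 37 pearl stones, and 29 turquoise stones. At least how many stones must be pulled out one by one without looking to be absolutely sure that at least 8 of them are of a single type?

85

An adversary could hand out at most 7 stones per type: 7 + 7 + 7 + 7 + 7 + 7 + 7 + 7 + 7 + 7 + 7 + 7 = 84 stones and still no type has 8.
By pigeonhole, one more stone lands in a type already at 7, so 85 draws are enough and 84 are not.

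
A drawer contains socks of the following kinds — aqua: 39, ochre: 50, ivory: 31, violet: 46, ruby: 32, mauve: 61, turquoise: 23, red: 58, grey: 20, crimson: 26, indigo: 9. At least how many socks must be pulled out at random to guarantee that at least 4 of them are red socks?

In the worst case for collecting red socks, every non-red sock comes out first.
There are 39 + 50 + 31 + 46 + 32 + 61 + 23 + 20 + 26 + 9 = 337 non-red socks altogether.
After those, each further sock must be red, so 337 + 4 = 341 draws guarantee 4 red socks.

341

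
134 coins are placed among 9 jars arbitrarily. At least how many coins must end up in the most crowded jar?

15

Pigeonhole: the 9 jars are the holes and the 134 coins are the pigeons.
If every jar held at most 14 coins, the total would be at most 9 × 14 = 126, which is less than 134.
So some jar holds at least ⌈134/9⌉ = 15 coins.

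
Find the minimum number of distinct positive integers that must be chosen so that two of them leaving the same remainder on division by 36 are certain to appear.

37

By the pigeonhole principle, the 36 residue classes mod 36 are the pigeonholes.
With 36 integers one could put 1 in each residue class and have no class reach 2.
The 37th integer pushes some class to 2, so 36·1 + 1 = 37.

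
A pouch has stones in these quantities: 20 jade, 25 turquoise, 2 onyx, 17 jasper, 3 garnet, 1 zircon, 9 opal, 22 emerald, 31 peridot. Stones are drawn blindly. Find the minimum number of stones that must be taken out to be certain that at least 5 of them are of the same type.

31

An adversary could hand out at most 4 stones per type (onyx, garnet, zircon run out sooner): 4 + 4 + 2 + 4 + 3 + 1 + 4 + 4 + 4 = 30 stones and still no type has 5.
By the pigeonhole principle, one more stone lands in a type already at 4, so 31 draws are enough and 30 are not.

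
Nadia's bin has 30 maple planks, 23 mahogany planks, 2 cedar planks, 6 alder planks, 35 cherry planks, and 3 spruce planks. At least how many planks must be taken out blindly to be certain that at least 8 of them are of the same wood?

33

By pigeonhole, the 6 woods are the holes; the planks drawn are the pigeons.
To avoid 8 of any one wood, the worst case takes at most 7 of each wood, or every plank of a wood that has fewer than 7.
That gives 7 + 7 + 2 + 6 + 7 + 3 = 32 planks with no wood reaching 8.
The next plank forces some wood to 8, so 32 + 1 = 33.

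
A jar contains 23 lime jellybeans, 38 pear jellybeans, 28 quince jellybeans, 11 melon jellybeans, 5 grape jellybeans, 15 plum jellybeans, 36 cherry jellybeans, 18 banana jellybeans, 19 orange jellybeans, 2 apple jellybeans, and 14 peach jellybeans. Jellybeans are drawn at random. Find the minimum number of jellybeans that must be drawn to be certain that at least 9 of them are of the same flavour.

80

An adversary could hand out at most 8 jellybeans per flavour (grape, apple run out sooner): 8 + 8 + 8 + 8 + 5 + 8 + 8 + 8 + 8 + 2 + 8 = 79 jellybeans and still no flavour has 9.
One more jellybean lands in a flavour already at 8, so 80 draws are enough and 79 are not.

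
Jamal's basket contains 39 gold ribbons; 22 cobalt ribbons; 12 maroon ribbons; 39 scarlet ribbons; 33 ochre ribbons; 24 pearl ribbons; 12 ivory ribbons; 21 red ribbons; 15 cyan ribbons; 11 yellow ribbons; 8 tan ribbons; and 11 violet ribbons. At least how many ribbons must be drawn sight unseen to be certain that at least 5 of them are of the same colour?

49

Pigeonhole: put each drawn ribbon into a box by colour. The largest draw with every box below 5 takes min(count, 4) from each colour.
Σ min(cᵢ, 4) = 4 + 4 + 4 + 4 + 4 + 4 + 4 + 4 + 4 + 4 + 4 + 4 = 48.
Draw number 48 + 1 = 49 must push one box to 5.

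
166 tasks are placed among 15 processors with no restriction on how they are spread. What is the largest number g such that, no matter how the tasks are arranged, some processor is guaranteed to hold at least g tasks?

Pigeonhole: the 15 processors are the holes and the 166 tasks are the pigeons.
If every processor held at most 11 tasks, the total would be at most 15 × 11 = 165, which is less than 166.
So some processor holds at least ⌈166/15⌉ = 12 tasks.

12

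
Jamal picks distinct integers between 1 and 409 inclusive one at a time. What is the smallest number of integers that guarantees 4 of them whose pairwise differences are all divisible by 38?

Integers whose pairwise differences are multiples of 38 are exactly those sharing a remainder mod 38. The 38 residue classes mod 38 are the pigeonholes.
With 114 integers one could put 3 in each residue class and have no class reach 4.
The 115th integer pushes some class to 4, so 38·3 + 1 = 115.

115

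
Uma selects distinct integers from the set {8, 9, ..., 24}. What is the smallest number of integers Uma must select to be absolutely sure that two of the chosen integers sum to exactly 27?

12

A set avoiding the sum 27 can contain at most one of each pair {x, 27−x}, plus the 5 elements whose complement lies outside the range.
The integers 14, …, 24 (11 of them) are such a set: any two sum to at least 14+15 = 29 > 27.
Pigeonhole: any 12th integer completes one of the 6 pairs, so 12 choices force a sum of 27.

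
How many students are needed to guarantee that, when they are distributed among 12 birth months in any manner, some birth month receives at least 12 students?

With 132 students one could put exactly 11 in each of the 12 birth months, and no birth month would reach 12.
By the pigeonhole principle, one more student must land in a birth month that already has 11, giving it 12.
So 12 × 11 + 1 = 133 students are required.

133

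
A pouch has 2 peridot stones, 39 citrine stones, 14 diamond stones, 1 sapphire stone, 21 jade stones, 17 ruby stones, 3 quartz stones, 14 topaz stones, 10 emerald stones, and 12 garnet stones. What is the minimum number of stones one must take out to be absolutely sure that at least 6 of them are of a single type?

42

By pigeonhole, the 10 types are the holes; the stones drawn are the pigeons.
To avoid 6 of any one type, the worst case takes at most 5 of each type, or every stone of a type that has fewer than 5.
That gives 2 + 5 + 5 + 1 + 5 + 5 + 3 + 5 + 5 + 5 = 41 stones with no type reaching 6.
The next stone forces some type to 6, so 41 + 1 = 42.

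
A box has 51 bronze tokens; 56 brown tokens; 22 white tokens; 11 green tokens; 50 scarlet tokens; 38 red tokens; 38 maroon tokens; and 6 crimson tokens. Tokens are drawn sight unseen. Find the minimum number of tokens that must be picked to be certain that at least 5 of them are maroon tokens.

In the worst case for collecting maroon tokens, every non-maroon token comes out first.
There are 51 + 56 + 22 + 11 + 50 + 38 + 6 = 234 non-maroon tokens altogether.
After those, each further token must be maroon, so 234 + 5 = 239 draws guarantee 5 maroon tokens.

239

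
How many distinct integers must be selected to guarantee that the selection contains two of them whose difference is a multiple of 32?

Integers whose pairwise differences are multiples of 32 are exactly those sharing a remainder mod 32. The 32 residue classes mod 32 are the pigeonholes.
With 32 integers one could put 1 in each residue class and have no class reach 2.
The 33rd integer pushes some class to 2, so 32·1 + 1 = 33.

33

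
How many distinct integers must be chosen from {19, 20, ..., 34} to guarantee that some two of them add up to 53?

A set avoiding the sum 53 can contain at most one of each pair {x, 53−x}.
The integers 27, …, 34 (8 of them) are such a set: any two sum to at least 27+28 = 55 > 53.
By pigeonhole, any 9th integer completes one of the 8 pairs, so 9 choices force a sum of 53.

9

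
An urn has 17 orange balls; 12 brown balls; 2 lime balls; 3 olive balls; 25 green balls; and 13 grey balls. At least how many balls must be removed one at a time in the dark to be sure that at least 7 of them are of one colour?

30

An adversary could hand out at most 6 balls per colour (lime, olive run out sooner): 6 + 6 + 2 + 3 + 6 + 6 = 29 balls and still no colour has 7.
One more ball lands in a colour already at 6, so 30 draws are enough and 29 are not.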